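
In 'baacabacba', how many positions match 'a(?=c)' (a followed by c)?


Lookahead 'a(?=c)' matches 'a' only when followed by 'c'.
String: 'baacabacba'
Checking each position where char is 'a':
  pos 1: 'a' -> no (next='a')
  pos 2: 'a' -> MATCH (next='c')
  pos 4: 'a' -> no (next='b')
  pos 6: 'a' -> MATCH (next='c')
Matching positions: [2, 6]
Count: 2

2


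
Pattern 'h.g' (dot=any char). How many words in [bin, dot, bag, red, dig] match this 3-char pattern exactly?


Pattern 'h.g' means: starts with 'h', any single char, ends with 'g'.
Checking each word (must be exactly 3 chars):
  'bin' (len=3): no
  'dot' (len=3): no
  'bag' (len=3): no
  'red' (len=3): no
  'dig' (len=3): no
Matching words: []
Total: 0

0


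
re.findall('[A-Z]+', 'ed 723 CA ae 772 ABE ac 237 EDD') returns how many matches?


Pattern '[A-Z]+' finds one or more uppercase letters.
Text: 'ed 723 CA ae 772 ABE ac 237 EDD'
Scanning for matches:
  Match 1: 'CA'
  Match 2: 'ABE'
  Match 3: 'EDD'
Total matches: 3

3


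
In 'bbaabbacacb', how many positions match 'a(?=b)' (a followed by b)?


Lookahead 'a(?=b)' matches 'a' only when followed by 'b'.
String: 'bbaabbacacb'
Checking each position where char is 'a':
  pos 2: 'a' -> no (next='a')
  pos 3: 'a' -> MATCH (next='b')
  pos 6: 'a' -> no (next='c')
  pos 8: 'a' -> no (next='c')
Matching positions: [3]
Count: 1

1


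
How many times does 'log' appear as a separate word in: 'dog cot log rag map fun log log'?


Scanning each word for exact match 'log':
  Word 1: 'dog' -> no
  Word 2: 'cot' -> no
  Word 3: 'log' -> MATCH
  Word 4: 'rag' -> no
  Word 5: 'map' -> no
  Word 6: 'fun' -> no
  Word 7: 'log' -> MATCH
  Word 8: 'log' -> MATCH
Total matches: 3

3


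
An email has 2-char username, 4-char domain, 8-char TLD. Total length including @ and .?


An email address has format: username@domain.tld
Username length: 2
'@' character: 1
Domain length: 4
'.' character: 1
TLD length: 8
Total = 2 + 1 + 4 + 1 + 8 = 16

16


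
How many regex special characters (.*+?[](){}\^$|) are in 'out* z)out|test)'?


Regex special characters are: . * + ? [ ] ( ) { } \ ^ $ |
Scanning 'out* z)out|test)':
  pos 3: '*' -> SPECIAL
  pos 6: ')' -> SPECIAL
  pos 10: '|' -> SPECIAL
  pos 15: ')' -> SPECIAL
Special chars found: ['*', ')', '|', ')']
Total: 4

4


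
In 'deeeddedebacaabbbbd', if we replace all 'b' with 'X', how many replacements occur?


re.sub('b', 'X', text) replaces every occurrence of 'b' with 'X'.
Text: 'deeeddedebacaabbbbd'
Scanning for 'b':
  pos 9: 'b' -> replacement #1
  pos 14: 'b' -> replacement #2
  pos 15: 'b' -> replacement #3
  pos 16: 'b' -> replacement #4
  pos 17: 'b' -> replacement #5
Total replacements: 5

5


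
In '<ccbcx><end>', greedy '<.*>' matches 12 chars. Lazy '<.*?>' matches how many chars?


Greedy '<.*>' tries to match as MUCH as possible.
Lazy '<.*?>' tries to match as LITTLE as possible.

String: '<ccbcx><end>'
Greedy '<.*>' starts at first '<' and extends to the LAST '>': '<ccbcx><end>' (12 chars)
Lazy '<.*?>' starts at first '<' and stops at the FIRST '>': '<ccbcx>' (7 chars)

7


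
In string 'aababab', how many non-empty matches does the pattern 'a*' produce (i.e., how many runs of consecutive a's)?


Pattern 'a*' matches zero or more a's. We want non-empty runs of consecutive a's.
String: 'aababab'
Walking through the string to find runs of a's:
  Run 1: positions 0-1 -> 'aa'
  Run 2: positions 3-3 -> 'a'
  Run 3: positions 5-5 -> 'a'
Non-empty runs found: ['aa', 'a', 'a']
Count: 3

3


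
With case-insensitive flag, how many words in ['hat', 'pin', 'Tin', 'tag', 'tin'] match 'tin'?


Case-insensitive matching: compare each word's lowercase form to 'tin'.
  'hat' -> lower='hat' -> no
  'pin' -> lower='pin' -> no
  'Tin' -> lower='tin' -> MATCH
  'tag' -> lower='tag' -> no
  'tin' -> lower='tin' -> MATCH
Matches: ['Tin', 'tin']
Count: 2

2


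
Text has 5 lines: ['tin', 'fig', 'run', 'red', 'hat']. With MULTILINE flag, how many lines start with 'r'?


With MULTILINE flag, ^ matches the start of each line.
Lines: ['tin', 'fig', 'run', 'red', 'hat']
Checking which lines start with 'r':
  Line 1: 'tin' -> no
  Line 2: 'fig' -> no
  Line 3: 'run' -> MATCH
  Line 4: 'red' -> MATCH
  Line 5: 'hat' -> no
Matching lines: ['run', 'red']
Count: 2

2


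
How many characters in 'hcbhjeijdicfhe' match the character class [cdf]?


Character class [cdf] matches any of: {c, d, f}
Scanning string 'hcbhjeijdicfhe' character by character:
  pos 0: 'h' -> no
  pos 1: 'c' -> MATCH
  pos 2: 'b' -> no
  pos 3: 'h' -> no
  pos 4: 'j' -> no
  pos 5: 'e' -> no
  pos 6: 'i' -> no
  pos 7: 'j' -> no
  pos 8: 'd' -> MATCH
  pos 9: 'i' -> no
  pos 10: 'c' -> MATCH
  pos 11: 'f' -> MATCH
  pos 12: 'h' -> no
  pos 13: 'e' -> no
Total matches: 4

4


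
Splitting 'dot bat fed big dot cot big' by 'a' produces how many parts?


Splitting by 'a' breaks the string at each occurrence of the separator.
Text: 'dot bat fed big dot cot big'
Parts after split:
  Part 1: 'dot b'
  Part 2: 't fed big dot cot big'
Total parts: 2

2


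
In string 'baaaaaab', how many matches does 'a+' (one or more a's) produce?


Pattern 'a+' matches one or more consecutive a's.
String: 'baaaaaab'
Scanning for runs of a:
  Match 1: 'aaaaaa' (length 6)
Total matches: 1

1


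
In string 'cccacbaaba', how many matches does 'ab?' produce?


Pattern 'ab?' matches 'a' optionally followed by 'b'.
String: 'cccacbaaba'
Scanning left to right for 'a' then checking next char:
  Match 1: 'a' (a not followed by b)
  Match 2: 'a' (a not followed by b)
  Match 3: 'ab' (a followed by b)
  Match 4: 'a' (a not followed by b)
Total matches: 4

4


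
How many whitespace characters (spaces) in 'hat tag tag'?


\s matches whitespace characters (spaces, tabs, etc.).
Text: 'hat tag tag'
This text has 3 words separated by spaces.
Number of spaces = number of words - 1 = 3 - 1 = 2

2


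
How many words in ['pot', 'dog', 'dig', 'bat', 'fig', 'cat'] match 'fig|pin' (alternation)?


Alternation 'fig|pin' matches either 'fig' or 'pin'.
Checking each word:
  'pot' -> no
  'dog' -> no
  'dig' -> no
  'bat' -> no
  'fig' -> MATCH
  'cat' -> no
Matches: ['fig']
Count: 1

1


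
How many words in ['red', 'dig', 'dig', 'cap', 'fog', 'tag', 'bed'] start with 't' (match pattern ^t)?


Pattern ^t anchors to start of word. Check which words begin with 't':
  'red' -> no
  'dig' -> no
  'dig' -> no
  'cap' -> no
  'fog' -> no
  'tag' -> MATCH (starts with 't')
  'bed' -> no
Matching words: ['tag']
Count: 1

1


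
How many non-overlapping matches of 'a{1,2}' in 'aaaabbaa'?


Pattern 'a{1,2}' matches between 1 and 2 consecutive a's (greedy).
String: 'aaaabbaa'
Finding runs of a's and applying greedy matching:
  Run at pos 0: 'aaaa' (length 4)
  Run at pos 6: 'aa' (length 2)
Matches: ['aa', 'aa', 'aa']
Count: 3

3


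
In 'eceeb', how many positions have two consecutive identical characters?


Looking for consecutive identical characters in 'eceeb':
  pos 0-1: 'e' vs 'c' -> different
  pos 1-2: 'c' vs 'e' -> different
  pos 2-3: 'e' vs 'e' -> MATCH ('ee')
  pos 3-4: 'e' vs 'b' -> different
Consecutive identical pairs: ['ee']
Count: 1

1


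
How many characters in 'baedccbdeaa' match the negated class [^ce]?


Negated class [^ce] matches any char NOT in {c, e}
Scanning 'baedccbdeaa':
  pos 0: 'b' -> MATCH
  pos 1: 'a' -> MATCH
  pos 2: 'e' -> no (excluded)
  pos 3: 'd' -> MATCH
  pos 4: 'c' -> no (excluded)
  pos 5: 'c' -> no (excluded)
  pos 6: 'b' -> MATCH
  pos 7: 'd' -> MATCH
  pos 8: 'e' -> no (excluded)
  pos 9: 'a' -> MATCH
  pos 10: 'a' -> MATCH
Total matches: 7

7


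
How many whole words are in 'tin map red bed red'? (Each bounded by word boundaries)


Word boundaries (\b) mark the start/end of each word.
Text: 'tin map red bed red'
Splitting by whitespace:
  Word 1: 'tin'
  Word 2: 'map'
  Word 3: 'red'
  Word 4: 'bed'
  Word 5: 'red'
Total whole words: 5

5


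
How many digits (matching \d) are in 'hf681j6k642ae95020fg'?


\d matches any digit 0-9.
Scanning 'hf681j6k642ae95020fg':
  pos 2: '6' -> DIGIT
  pos 3: '8' -> DIGIT
  pos 4: '1' -> DIGIT
  pos 6: '6' -> DIGIT
  pos 8: '6' -> DIGIT
  pos 9: '4' -> DIGIT
  pos 10: '2' -> DIGIT
  pos 13: '9' -> DIGIT
  pos 14: '5' -> DIGIT
  pos 15: '0' -> DIGIT
  pos 16: '2' -> DIGIT
  pos 17: '0' -> DIGIT
Digits found: ['6', '8', '1', '6', '6', '4', '2', '9', '5', '0', '2', '0']
Total: 12

12


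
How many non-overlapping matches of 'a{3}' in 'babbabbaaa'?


Pattern 'a{3}' matches exactly 3 consecutive a's (greedy, non-overlapping).
String: 'babbabbaaa'
Scanning for runs of a's:
  Run at pos 1: 'a' (length 1) -> 0 match(es)
  Run at pos 4: 'a' (length 1) -> 0 match(es)
  Run at pos 7: 'aaa' (length 3) -> 1 match(es)
Matches found: ['aaa']
Total: 1

1


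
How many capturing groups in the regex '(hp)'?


To count capturing groups, count each '(' that starts a group.
Pattern: '(hp)'
Walking through the pattern:
  Position 0: '(' -> group #1
Total capturing groups: 1

1


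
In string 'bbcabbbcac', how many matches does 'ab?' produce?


Pattern 'ab?' matches 'a' optionally followed by 'b'.
String: 'bbcabbbcac'
Scanning left to right for 'a' then checking next char:
  Match 1: 'ab' (a followed by b)
  Match 2: 'a' (a not followed by b)
Total matches: 2

2


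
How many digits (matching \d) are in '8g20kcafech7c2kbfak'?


\d matches any digit 0-9.
Scanning '8g20kcafech7c2kbfak':
  pos 0: '8' -> DIGIT
  pos 2: '2' -> DIGIT
  pos 3: '0' -> DIGIT
  pos 11: '7' -> DIGIT
  pos 13: '2' -> DIGIT
Digits found: ['8', '2', '0', '7', '2']
Total: 5

5


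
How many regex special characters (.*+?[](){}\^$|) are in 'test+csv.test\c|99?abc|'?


Regex special characters are: . * + ? [ ] ( ) { } \ ^ $ |
Scanning 'test+csv.test\c|99?abc|':
  pos 4: '+' -> SPECIAL
  pos 8: '.' -> SPECIAL
  pos 13: '\' -> SPECIAL
  pos 15: '|' -> SPECIAL
  pos 18: '?' -> SPECIAL
  pos 22: '|' -> SPECIAL
Special chars found: ['+', '.', '\\', '|', '?', '|']
Total: 6

6


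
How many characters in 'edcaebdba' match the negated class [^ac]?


Negated class [^ac] matches any char NOT in {a, c}
Scanning 'edcaebdba':
  pos 0: 'e' -> MATCH
  pos 1: 'd' -> MATCH
  pos 2: 'c' -> no (excluded)
  pos 3: 'a' -> no (excluded)
  pos 4: 'e' -> MATCH
  pos 5: 'b' -> MATCH
  pos 6: 'd' -> MATCH
  pos 7: 'b' -> MATCH
  pos 8: 'a' -> no (excluded)
Total matches: 6

6


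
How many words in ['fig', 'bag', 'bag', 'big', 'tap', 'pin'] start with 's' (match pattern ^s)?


Pattern ^s anchors to start of word. Check which words begin with 's':
  'fig' -> no
  'bag' -> no
  'bag' -> no
  'big' -> no
  'tap' -> no
  'pin' -> no
Matching words: []
Count: 0

0


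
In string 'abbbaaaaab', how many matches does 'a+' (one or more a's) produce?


Pattern 'a+' matches one or more consecutive a's.
String: 'abbbaaaaab'
Scanning for runs of a:
  Match 1: 'a' (length 1)
  Match 2: 'aaaaa' (length 5)
Total matches: 2

2


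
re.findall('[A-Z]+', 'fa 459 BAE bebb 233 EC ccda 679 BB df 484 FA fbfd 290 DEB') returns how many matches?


Pattern '[A-Z]+' finds one or more uppercase letters.
Text: 'fa 459 BAE bebb 233 EC ccda 679 BB df 484 FA fbfd 290 DEB'
Scanning for matches:
  Match 1: 'BAE'
  Match 2: 'EC'
  Match 3: 'BB'
  Match 4: 'FA'
  Match 5: 'DEB'
Total matches: 5

5


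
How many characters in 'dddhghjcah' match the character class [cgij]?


Character class [cgij] matches any of: {c, g, i, j}
Scanning string 'dddhghjcah' character by character:
  pos 0: 'd' -> no
  pos 1: 'd' -> no
  pos 2: 'd' -> no
  pos 3: 'h' -> no
  pos 4: 'g' -> MATCH
  pos 5: 'h' -> no
  pos 6: 'j' -> MATCH
  pos 7: 'c' -> MATCH
  pos 8: 'a' -> no
  pos 9: 'h' -> no
Total matches: 3

3


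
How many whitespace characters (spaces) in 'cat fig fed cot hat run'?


\s matches whitespace characters (spaces, tabs, etc.).
Text: 'cat fig fed cot hat run'
This text has 6 words separated by spaces.
Number of spaces = number of words - 1 = 6 - 1 = 5

5


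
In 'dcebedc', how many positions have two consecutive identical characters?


Looking for consecutive identical characters in 'dcebedc':
  pos 0-1: 'd' vs 'c' -> different
  pos 1-2: 'c' vs 'e' -> different
  pos 2-3: 'e' vs 'b' -> different
  pos 3-4: 'b' vs 'e' -> different
  pos 4-5: 'e' vs 'd' -> different
  pos 5-6: 'd' vs 'c' -> different
Consecutive identical pairs: []
Count: 0

0


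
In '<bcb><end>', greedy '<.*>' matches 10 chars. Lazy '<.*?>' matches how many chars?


Greedy '<.*>' tries to match as MUCH as possible.
Lazy '<.*?>' tries to match as LITTLE as possible.

String: '<bcb><end>'
Greedy '<.*>' starts at first '<' and extends to the LAST '>': '<bcb><end>' (10 chars)
Lazy '<.*?>' starts at first '<' and stops at the FIRST '>': '<bcb>' (5 chars)

5


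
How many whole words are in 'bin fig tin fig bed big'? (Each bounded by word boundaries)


Word boundaries (\b) mark the start/end of each word.
Text: 'bin fig tin fig bed big'
Splitting by whitespace:
  Word 1: 'bin'
  Word 2: 'fig'
  Word 3: 'tin'
  Word 4: 'fig'
  Word 5: 'bed'
  Word 6: 'big'
Total whole words: 6

6


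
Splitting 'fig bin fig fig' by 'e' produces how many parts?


Splitting by 'e' breaks the string at each occurrence of the separator.
Text: 'fig bin fig fig'
Parts after split:
  Part 1: 'fig bin fig fig'
Total parts: 1

1


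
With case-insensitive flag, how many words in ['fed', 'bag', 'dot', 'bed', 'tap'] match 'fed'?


Case-insensitive matching: compare each word's lowercase form to 'fed'.
  'fed' -> lower='fed' -> MATCH
  'bag' -> lower='bag' -> no
  'dot' -> lower='dot' -> no
  'bed' -> lower='bed' -> no
  'tap' -> lower='tap' -> no
Matches: ['fed']
Count: 1

1


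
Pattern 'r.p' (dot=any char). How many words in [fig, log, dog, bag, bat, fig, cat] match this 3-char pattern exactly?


Pattern 'r.p' means: starts with 'r', any single char, ends with 'p'.
Checking each word (must be exactly 3 chars):
  'fig' (len=3): no
  'log' (len=3): no
  'dog' (len=3): no
  'bag' (len=3): no
  'bat' (len=3): no
  'fig' (len=3): no
  'cat' (len=3): no
Matching words: []
Total: 0

0


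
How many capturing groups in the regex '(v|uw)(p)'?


To count capturing groups, count each '(' that starts a group.
Pattern: '(v|uw)(p)'
Walking through the pattern:
  Position 0: '(' -> group #1
  Position 6: '(' -> group #2
Total capturing groups: 2

2


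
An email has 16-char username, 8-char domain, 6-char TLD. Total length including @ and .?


An email address has format: username@domain.tld
Username length: 16
'@' character: 1
Domain length: 8
'.' character: 1
TLD length: 6
Total = 16 + 1 + 8 + 1 + 6 = 32

32


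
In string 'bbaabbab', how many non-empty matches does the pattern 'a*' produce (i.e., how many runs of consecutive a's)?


Pattern 'a*' matches zero or more a's. We want non-empty runs of consecutive a's.
String: 'bbaabbab'
Walking through the string to find runs of a's:
  Run 1: positions 2-3 -> 'aa'
  Run 2: positions 6-6 -> 'a'
Non-empty runs found: ['aa', 'a']
Count: 2

2


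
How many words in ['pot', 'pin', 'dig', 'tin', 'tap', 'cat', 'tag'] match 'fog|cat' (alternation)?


Alternation 'fog|cat' matches either 'fog' or 'cat'.
Checking each word:
  'pot' -> no
  'pin' -> no
  'dig' -> no
  'tin' -> no
  'tap' -> no
  'cat' -> MATCH
  'tag' -> no
Matches: ['cat']
Count: 1

1


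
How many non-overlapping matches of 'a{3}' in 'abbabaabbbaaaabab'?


Pattern 'a{3}' matches exactly 3 consecutive a's (greedy, non-overlapping).
String: 'abbabaabbbaaaabab'
Scanning for runs of a's:
  Run at pos 0: 'a' (length 1) -> 0 match(es)
  Run at pos 3: 'a' (length 1) -> 0 match(es)
  Run at pos 5: 'aa' (length 2) -> 0 match(es)
  Run at pos 10: 'aaaa' (length 4) -> 1 match(es)
  Run at pos 15: 'a' (length 1) -> 0 match(es)
Matches found: ['aaa']
Total: 1

1


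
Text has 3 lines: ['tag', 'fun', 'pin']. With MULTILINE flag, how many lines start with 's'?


With MULTILINE flag, ^ matches the start of each line.
Lines: ['tag', 'fun', 'pin']
Checking which lines start with 's':
  Line 1: 'tag' -> no
  Line 2: 'fun' -> no
  Line 3: 'pin' -> no
Matching lines: []
Count: 0

0


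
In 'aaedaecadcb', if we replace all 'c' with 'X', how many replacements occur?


re.sub('c', 'X', text) replaces every occurrence of 'c' with 'X'.
Text: 'aaedaecadcb'
Scanning for 'c':
  pos 6: 'c' -> replacement #1
  pos 9: 'c' -> replacement #2
Total replacements: 2

2


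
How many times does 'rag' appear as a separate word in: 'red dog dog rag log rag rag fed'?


Scanning each word for exact match 'rag':
  Word 1: 'red' -> no
  Word 2: 'dog' -> no
  Word 3: 'dog' -> no
  Word 4: 'rag' -> MATCH
  Word 5: 'log' -> no
  Word 6: 'rag' -> MATCH
  Word 7: 'rag' -> MATCH
  Word 8: 'fed' -> no
Total matches: 3

3


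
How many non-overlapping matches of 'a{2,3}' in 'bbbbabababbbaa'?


Pattern 'a{2,3}' matches between 2 and 3 consecutive a's (greedy).
String: 'bbbbabababbbaa'
Finding runs of a's and applying greedy matching:
  Run at pos 4: 'a' (length 1)
  Run at pos 6: 'a' (length 1)
  Run at pos 8: 'a' (length 1)
  Run at pos 12: 'aa' (length 2)
Matches: ['aa']
Count: 1

1


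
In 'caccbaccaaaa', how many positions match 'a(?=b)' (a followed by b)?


Lookahead 'a(?=b)' matches 'a' only when followed by 'b'.
String: 'caccbaccaaaa'
Checking each position where char is 'a':
  pos 1: 'a' -> no (next='c')
  pos 5: 'a' -> no (next='c')
  pos 8: 'a' -> no (next='a')
  pos 9: 'a' -> no (next='a')
  pos 10: 'a' -> no (next='a')
Matching positions: []
Count: 0

0


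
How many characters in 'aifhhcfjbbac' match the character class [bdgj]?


Character class [bdgj] matches any of: {b, d, g, j}
Scanning string 'aifhhcfjbbac' character by character:
  pos 0: 'a' -> no
  pos 1: 'i' -> no
  pos 2: 'f' -> no
  pos 3: 'h' -> no
  pos 4: 'h' -> no
  pos 5: 'c' -> no
  pos 6: 'f' -> no
  pos 7: 'j' -> MATCH
  pos 8: 'b' -> MATCH
  pos 9: 'b' -> MATCH
  pos 10: 'a' -> no
  pos 11: 'c' -> no
Total matches: 3

3


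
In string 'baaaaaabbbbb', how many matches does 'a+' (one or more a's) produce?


Pattern 'a+' matches one or more consecutive a's.
String: 'baaaaaabbbbb'
Scanning for runs of a:
  Match 1: 'aaaaaa' (length 6)
Total matches: 1

1


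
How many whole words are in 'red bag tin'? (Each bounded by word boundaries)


Word boundaries (\b) mark the start/end of each word.
Text: 'red bag tin'
Splitting by whitespace:
  Word 1: 'red'
  Word 2: 'bag'
  Word 3: 'tin'
Total whole words: 3

3


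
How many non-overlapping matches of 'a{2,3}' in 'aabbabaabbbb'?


Pattern 'a{2,3}' matches between 2 and 3 consecutive a's (greedy).
String: 'aabbabaabbbb'
Finding runs of a's and applying greedy matching:
  Run at pos 0: 'aa' (length 2)
  Run at pos 4: 'a' (length 1)
  Run at pos 6: 'aa' (length 2)
Matches: ['aa', 'aa']
Count: 2

2


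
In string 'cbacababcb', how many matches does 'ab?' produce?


Pattern 'ab?' matches 'a' optionally followed by 'b'.
String: 'cbacababcb'
Scanning left to right for 'a' then checking next char:
  Match 1: 'a' (a not followed by b)
  Match 2: 'ab' (a followed by b)
  Match 3: 'ab' (a followed by b)
Total matches: 3

3


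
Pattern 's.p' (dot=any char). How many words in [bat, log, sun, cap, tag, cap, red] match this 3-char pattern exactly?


Pattern 's.p' means: starts with 's', any single char, ends with 'p'.
Checking each word (must be exactly 3 chars):
  'bat' (len=3): no
  'log' (len=3): no
  'sun' (len=3): no
  'cap' (len=3): no
  'tag' (len=3): no
  'cap' (len=3): no
  'red' (len=3): no
Matching words: []
Total: 0

0


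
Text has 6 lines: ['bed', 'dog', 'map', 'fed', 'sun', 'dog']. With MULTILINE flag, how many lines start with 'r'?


With MULTILINE flag, ^ matches the start of each line.
Lines: ['bed', 'dog', 'map', 'fed', 'sun', 'dog']
Checking which lines start with 'r':
  Line 1: 'bed' -> no
  Line 2: 'dog' -> no
  Line 3: 'map' -> no
  Line 4: 'fed' -> no
  Line 5: 'sun' -> no
  Line 6: 'dog' -> no
Matching lines: []
Count: 0

0


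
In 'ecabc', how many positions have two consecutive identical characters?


Looking for consecutive identical characters in 'ecabc':
  pos 0-1: 'e' vs 'c' -> different
  pos 1-2: 'c' vs 'a' -> different
  pos 2-3: 'a' vs 'b' -> different
  pos 3-4: 'b' vs 'c' -> different
Consecutive identical pairs: []
Count: 0

0


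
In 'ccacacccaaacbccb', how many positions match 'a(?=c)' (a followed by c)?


Lookahead 'a(?=c)' matches 'a' only when followed by 'c'.
String: 'ccacacccaaacbccb'
Checking each position where char is 'a':
  pos 2: 'a' -> MATCH (next='c')
  pos 4: 'a' -> MATCH (next='c')
  pos 8: 'a' -> no (next='a')
  pos 9: 'a' -> no (next='a')
  pos 10: 'a' -> MATCH (next='c')
Matching positions: [2, 4, 10]
Count: 3

3


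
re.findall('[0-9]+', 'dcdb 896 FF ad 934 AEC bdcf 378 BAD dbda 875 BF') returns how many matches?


Pattern '[0-9]+' finds one or more digits.
Text: 'dcdb 896 FF ad 934 AEC bdcf 378 BAD dbda 875 BF'
Scanning for matches:
  Match 1: '896'
  Match 2: '934'
  Match 3: '378'
  Match 4: '875'
Total matches: 4

4


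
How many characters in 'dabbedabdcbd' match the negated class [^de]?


Negated class [^de] matches any char NOT in {d, e}
Scanning 'dabbedabdcbd':
  pos 0: 'd' -> no (excluded)
  pos 1: 'a' -> MATCH
  pos 2: 'b' -> MATCH
  pos 3: 'b' -> MATCH
  pos 4: 'e' -> no (excluded)
  pos 5: 'd' -> no (excluded)
  pos 6: 'a' -> MATCH
  pos 7: 'b' -> MATCH
  pos 8: 'd' -> no (excluded)
  pos 9: 'c' -> MATCH
  pos 10: 'b' -> MATCH
  pos 11: 'd' -> no (excluded)
Total matches: 7

7


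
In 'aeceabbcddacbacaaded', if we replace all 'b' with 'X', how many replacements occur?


re.sub('b', 'X', text) replaces every occurrence of 'b' with 'X'.
Text: 'aeceabbcddacbacaaded'
Scanning for 'b':
  pos 5: 'b' -> replacement #1
  pos 6: 'b' -> replacement #2
  pos 12: 'b' -> replacement #3
Total replacements: 3

3


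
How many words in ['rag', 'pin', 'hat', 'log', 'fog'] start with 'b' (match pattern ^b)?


Pattern ^b anchors to start of word. Check which words begin with 'b':
  'rag' -> no
  'pin' -> no
  'hat' -> no
  'log' -> no
  'fog' -> no
Matching words: []
Count: 0

0


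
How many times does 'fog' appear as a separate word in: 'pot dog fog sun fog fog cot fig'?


Scanning each word for exact match 'fog':
  Word 1: 'pot' -> no
  Word 2: 'dog' -> no
  Word 3: 'fog' -> MATCH
  Word 4: 'sun' -> no
  Word 5: 'fog' -> MATCH
  Word 6: 'fog' -> MATCH
  Word 7: 'cot' -> no
  Word 8: 'fig' -> no
Total matches: 3

3


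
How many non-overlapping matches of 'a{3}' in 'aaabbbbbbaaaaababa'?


Pattern 'a{3}' matches exactly 3 consecutive a's (greedy, non-overlapping).
String: 'aaabbbbbbaaaaababa'
Scanning for runs of a's:
  Run at pos 0: 'aaa' (length 3) -> 1 match(es)
  Run at pos 9: 'aaaaa' (length 5) -> 1 match(es)
  Run at pos 15: 'a' (length 1) -> 0 match(es)
  Run at pos 17: 'a' (length 1) -> 0 match(es)
Matches found: ['aaa', 'aaa']
Total: 2

2


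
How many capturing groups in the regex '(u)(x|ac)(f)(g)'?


To count capturing groups, count each '(' that starts a group.
Pattern: '(u)(x|ac)(f)(g)'
Walking through the pattern:
  Position 0: '(' -> group #1
  Position 3: '(' -> group #2
  Position 9: '(' -> group #3
  Position 12: '(' -> group #4
Total capturing groups: 4

4


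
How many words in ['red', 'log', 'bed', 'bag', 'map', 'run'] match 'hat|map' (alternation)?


Alternation 'hat|map' matches either 'hat' or 'map'.
Checking each word:
  'red' -> no
  'log' -> no
  'bed' -> no
  'bag' -> no
  'map' -> MATCH
  'run' -> no
Matches: ['map']
Count: 1

1


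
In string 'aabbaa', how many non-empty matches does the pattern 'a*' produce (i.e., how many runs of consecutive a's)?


Pattern 'a*' matches zero or more a's. We want non-empty runs of consecutive a's.
String: 'aabbaa'
Walking through the string to find runs of a's:
  Run 1: positions 0-1 -> 'aa'
  Run 2: positions 4-5 -> 'aa'
Non-empty runs found: ['aa', 'aa']
Count: 2

2


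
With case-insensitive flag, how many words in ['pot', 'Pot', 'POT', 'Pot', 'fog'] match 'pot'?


Case-insensitive matching: compare each word's lowercase form to 'pot'.
  'pot' -> lower='pot' -> MATCH
  'Pot' -> lower='pot' -> MATCH
  'POT' -> lower='pot' -> MATCH
  'Pot' -> lower='pot' -> MATCH
  'fog' -> lower='fog' -> no
Matches: ['pot', 'Pot', 'POT', 'Pot']
Count: 4

4


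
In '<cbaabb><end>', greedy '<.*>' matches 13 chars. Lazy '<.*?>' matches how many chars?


Greedy '<.*>' tries to match as MUCH as possible.
Lazy '<.*?>' tries to match as LITTLE as possible.

String: '<cbaabb><end>'
Greedy '<.*>' starts at first '<' and extends to the LAST '>': '<cbaabb><end>' (13 chars)
Lazy '<.*?>' starts at first '<' and stops at the FIRST '>': '<cbaabb>' (8 chars)

8


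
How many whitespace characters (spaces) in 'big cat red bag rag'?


\s matches whitespace characters (spaces, tabs, etc.).
Text: 'big cat red bag rag'
This text has 5 words separated by spaces.
Number of spaces = number of words - 1 = 5 - 1 = 4

4


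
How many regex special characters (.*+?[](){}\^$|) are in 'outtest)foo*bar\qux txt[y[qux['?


Regex special characters are: . * + ? [ ] ( ) { } \ ^ $ |
Scanning 'outtest)foo*bar\qux txt[y[qux[':
  pos 7: ')' -> SPECIAL
  pos 11: '*' -> SPECIAL
  pos 15: '\' -> SPECIAL
  pos 23: '[' -> SPECIAL
  pos 25: '[' -> SPECIAL
  pos 29: '[' -> SPECIAL
Special chars found: [')', '*', '\\', '[', '[', '[']
Total: 6

6


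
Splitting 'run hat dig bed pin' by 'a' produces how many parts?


Splitting by 'a' breaks the string at each occurrence of the separator.
Text: 'run hat dig bed pin'
Parts after split:
  Part 1: 'run h'
  Part 2: 't dig bed pin'
Total parts: 2

2


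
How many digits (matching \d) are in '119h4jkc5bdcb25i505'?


\d matches any digit 0-9.
Scanning '119h4jkc5bdcb25i505':
  pos 0: '1' -> DIGIT
  pos 1: '1' -> DIGIT
  pos 2: '9' -> DIGIT
  pos 4: '4' -> DIGIT
  pos 8: '5' -> DIGIT
  pos 13: '2' -> DIGIT
  pos 14: '5' -> DIGIT
  pos 16: '5' -> DIGIT
  pos 17: '0' -> DIGIT
  pos 18: '5' -> DIGIT
Digits found: ['1', '1', '9', '4', '5', '2', '5', '5', '0', '5']
Total: 10

10


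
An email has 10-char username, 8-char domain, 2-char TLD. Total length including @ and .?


An email address has format: username@domain.tld
Username length: 10
'@' character: 1
Domain length: 8
'.' character: 1
TLD length: 2
Total = 10 + 1 + 8 + 1 + 2 = 22

22


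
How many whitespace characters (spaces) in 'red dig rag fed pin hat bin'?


\s matches whitespace characters (spaces, tabs, etc.).
Text: 'red dig rag fed pin hat bin'
This text has 7 words separated by spaces.
Number of spaces = number of words - 1 = 7 - 1 = 6

6


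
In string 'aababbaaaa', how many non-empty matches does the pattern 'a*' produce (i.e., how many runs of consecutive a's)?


Pattern 'a*' matches zero or more a's. We want non-empty runs of consecutive a's.
String: 'aababbaaaa'
Walking through the string to find runs of a's:
  Run 1: positions 0-1 -> 'aa'
  Run 2: positions 3-3 -> 'a'
  Run 3: positions 6-9 -> 'aaaa'
Non-empty runs found: ['aa', 'a', 'aaaa']
Count: 3

3


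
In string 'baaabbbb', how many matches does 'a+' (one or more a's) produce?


Pattern 'a+' matches one or more consecutive a's.
String: 'baaabbbb'
Scanning for runs of a:
  Match 1: 'aaa' (length 3)
Total matches: 1

1


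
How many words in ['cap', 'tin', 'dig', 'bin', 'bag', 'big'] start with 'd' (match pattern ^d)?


Pattern ^d anchors to start of word. Check which words begin with 'd':
  'cap' -> no
  'tin' -> no
  'dig' -> MATCH (starts with 'd')
  'bin' -> no
  'bag' -> no
  'big' -> no
Matching words: ['dig']
Count: 1

1


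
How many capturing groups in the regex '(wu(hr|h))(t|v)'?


To count capturing groups, count each '(' that starts a group.
Pattern: '(wu(hr|h))(t|v)'
Walking through the pattern:
  Position 0: '(' -> group #1
  Position 3: '(' -> group #2
  Position 10: '(' -> group #3
Total capturing groups: 3

3


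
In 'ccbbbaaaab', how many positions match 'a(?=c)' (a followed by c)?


Lookahead 'a(?=c)' matches 'a' only when followed by 'c'.
String: 'ccbbbaaaab'
Checking each position where char is 'a':
  pos 5: 'a' -> no (next='a')
  pos 6: 'a' -> no (next='a')
  pos 7: 'a' -> no (next='a')
  pos 8: 'a' -> no (next='b')
Matching positions: []
Count: 0

0


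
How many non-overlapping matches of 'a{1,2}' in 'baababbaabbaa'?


Pattern 'a{1,2}' matches between 1 and 2 consecutive a's (greedy).
String: 'baababbaabbaa'
Finding runs of a's and applying greedy matching:
  Run at pos 1: 'aa' (length 2)
  Run at pos 4: 'a' (length 1)
  Run at pos 7: 'aa' (length 2)
  Run at pos 11: 'aa' (length 2)
Matches: ['aa', 'a', 'aa', 'aa']
Count: 4

4


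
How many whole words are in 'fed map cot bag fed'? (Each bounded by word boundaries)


Word boundaries (\b) mark the start/end of each word.
Text: 'fed map cot bag fed'
Splitting by whitespace:
  Word 1: 'fed'
  Word 2: 'map'
  Word 3: 'cot'
  Word 4: 'bag'
  Word 5: 'fed'
Total whole words: 5

5


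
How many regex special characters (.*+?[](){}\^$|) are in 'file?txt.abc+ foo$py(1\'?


Regex special characters are: . * + ? [ ] ( ) { } \ ^ $ |
Scanning 'file?txt.abc+ foo$py(1\':
  pos 4: '?' -> SPECIAL
  pos 8: '.' -> SPECIAL
  pos 12: '+' -> SPECIAL
  pos 17: '$' -> SPECIAL
  pos 20: '(' -> SPECIAL
  pos 22: '\' -> SPECIAL
Special chars found: ['?', '.', '+', '$', '(', '\\']
Total: 6

6


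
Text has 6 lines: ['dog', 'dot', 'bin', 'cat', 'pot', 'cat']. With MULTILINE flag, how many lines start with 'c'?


With MULTILINE flag, ^ matches the start of each line.
Lines: ['dog', 'dot', 'bin', 'cat', 'pot', 'cat']
Checking which lines start with 'c':
  Line 1: 'dog' -> no
  Line 2: 'dot' -> no
  Line 3: 'bin' -> no
  Line 4: 'cat' -> MATCH
  Line 5: 'pot' -> no
  Line 6: 'cat' -> MATCH
Matching lines: ['cat', 'cat']
Count: 2

2


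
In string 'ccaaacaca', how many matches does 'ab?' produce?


Pattern 'ab?' matches 'a' optionally followed by 'b'.
String: 'ccaaacaca'
Scanning left to right for 'a' then checking next char:
  Match 1: 'a' (a not followed by b)
  Match 2: 'a' (a not followed by b)
  Match 3: 'a' (a not followed by b)
  Match 4: 'a' (a not followed by b)
  Match 5: 'a' (a not followed by b)
Total matches: 5

5


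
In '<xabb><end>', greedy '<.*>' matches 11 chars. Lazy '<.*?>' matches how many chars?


Greedy '<.*>' tries to match as MUCH as possible.
Lazy '<.*?>' tries to match as LITTLE as possible.

String: '<xabb><end>'
Greedy '<.*>' starts at first '<' and extends to the LAST '>': '<xabb><end>' (11 chars)
Lazy '<.*?>' starts at first '<' and stops at the FIRST '>': '<xabb>' (6 chars)

6


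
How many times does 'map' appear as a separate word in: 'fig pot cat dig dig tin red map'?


Scanning each word for exact match 'map':
  Word 1: 'fig' -> no
  Word 2: 'pot' -> no
  Word 3: 'cat' -> no
  Word 4: 'dig' -> no
  Word 5: 'dig' -> no
  Word 6: 'tin' -> no
  Word 7: 'red' -> no
  Word 8: 'map' -> MATCH
Total matches: 1

1


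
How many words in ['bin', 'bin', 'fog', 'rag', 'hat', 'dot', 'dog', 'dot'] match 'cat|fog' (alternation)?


Alternation 'cat|fog' matches either 'cat' or 'fog'.
Checking each word:
  'bin' -> no
  'bin' -> no
  'fog' -> MATCH
  'rag' -> no
  'hat' -> no
  'dot' -> no
  'dog' -> no
  'dot' -> no
Matches: ['fog']
Count: 1

1


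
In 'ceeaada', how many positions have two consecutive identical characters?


Looking for consecutive identical characters in 'ceeaada':
  pos 0-1: 'c' vs 'e' -> different
  pos 1-2: 'e' vs 'e' -> MATCH ('ee')
  pos 2-3: 'e' vs 'a' -> different
  pos 3-4: 'a' vs 'a' -> MATCH ('aa')
  pos 4-5: 'a' vs 'd' -> different
  pos 5-6: 'd' vs 'a' -> different
Consecutive identical pairs: ['ee', 'aa']
Count: 2

2


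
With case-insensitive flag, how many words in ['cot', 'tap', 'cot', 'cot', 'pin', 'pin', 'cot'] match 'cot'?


Case-insensitive matching: compare each word's lowercase form to 'cot'.
  'cot' -> lower='cot' -> MATCH
  'tap' -> lower='tap' -> no
  'cot' -> lower='cot' -> MATCH
  'cot' -> lower='cot' -> MATCH
  'pin' -> lower='pin' -> no
  'pin' -> lower='pin' -> no
  'cot' -> lower='cot' -> MATCH
Matches: ['cot', 'cot', 'cot', 'cot']
Count: 4

4


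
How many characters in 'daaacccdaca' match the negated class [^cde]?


Negated class [^cde] matches any char NOT in {c, d, e}
Scanning 'daaacccdaca':
  pos 0: 'd' -> no (excluded)
  pos 1: 'a' -> MATCH
  pos 2: 'a' -> MATCH
  pos 3: 'a' -> MATCH
  pos 4: 'c' -> no (excluded)
  pos 5: 'c' -> no (excluded)
  pos 6: 'c' -> no (excluded)
  pos 7: 'd' -> no (excluded)
  pos 8: 'a' -> MATCH
  pos 9: 'c' -> no (excluded)
  pos 10: 'a' -> MATCH
Total matches: 5

5


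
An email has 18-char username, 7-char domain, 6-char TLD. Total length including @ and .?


An email address has format: username@domain.tld
Username length: 18
'@' character: 1
Domain length: 7
'.' character: 1
TLD length: 6
Total = 18 + 1 + 7 + 1 + 6 = 33

33


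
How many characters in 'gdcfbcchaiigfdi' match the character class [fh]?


Character class [fh] matches any of: {f, h}
Scanning string 'gdcfbcchaiigfdi' character by character:
  pos 0: 'g' -> no
  pos 1: 'd' -> no
  pos 2: 'c' -> no
  pos 3: 'f' -> MATCH
  pos 4: 'b' -> no
  pos 5: 'c' -> no
  pos 6: 'c' -> no
  pos 7: 'h' -> MATCH
  pos 8: 'a' -> no
  pos 9: 'i' -> no
  pos 10: 'i' -> no
  pos 11: 'g' -> no
  pos 12: 'f' -> MATCH
  pos 13: 'd' -> no
  pos 14: 'i' -> no
Total matches: 3

3


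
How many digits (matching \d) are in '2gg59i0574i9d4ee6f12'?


\d matches any digit 0-9.
Scanning '2gg59i0574i9d4ee6f12':
  pos 0: '2' -> DIGIT
  pos 3: '5' -> DIGIT
  pos 4: '9' -> DIGIT
  pos 6: '0' -> DIGIT
  pos 7: '5' -> DIGIT
  pos 8: '7' -> DIGIT
  pos 9: '4' -> DIGIT
  pos 11: '9' -> DIGIT
  pos 13: '4' -> DIGIT
  pos 16: '6' -> DIGIT
  pos 18: '1' -> DIGIT
  pos 19: '2' -> DIGIT
Digits found: ['2', '5', '9', '0', '5', '7', '4', '9', '4', '6', '1', '2']
Total: 12

12


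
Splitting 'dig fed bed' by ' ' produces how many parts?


Splitting by ' ' breaks the string at each occurrence of the separator.
Text: 'dig fed bed'
Parts after split:
  Part 1: 'dig'
  Part 2: 'fed'
  Part 3: 'bed'
Total parts: 3

3


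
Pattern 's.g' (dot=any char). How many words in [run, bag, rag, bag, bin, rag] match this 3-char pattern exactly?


Pattern 's.g' means: starts with 's', any single char, ends with 'g'.
Checking each word (must be exactly 3 chars):
  'run' (len=3): no
  'bag' (len=3): no
  'rag' (len=3): no
  'bag' (len=3): no
  'bin' (len=3): no
  'rag' (len=3): no
Matching words: []
Total: 0

0


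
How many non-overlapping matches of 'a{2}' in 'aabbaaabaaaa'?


Pattern 'a{2}' matches exactly 2 consecutive a's (greedy, non-overlapping).
String: 'aabbaaabaaaa'
Scanning for runs of a's:
  Run at pos 0: 'aa' (length 2) -> 1 match(es)
  Run at pos 4: 'aaa' (length 3) -> 1 match(es)
  Run at pos 8: 'aaaa' (length 4) -> 2 match(es)
Matches found: ['aa', 'aa', 'aa', 'aa']
Total: 4

4


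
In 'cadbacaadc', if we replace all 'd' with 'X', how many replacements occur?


re.sub('d', 'X', text) replaces every occurrence of 'd' with 'X'.
Text: 'cadbacaadc'
Scanning for 'd':
  pos 2: 'd' -> replacement #1
  pos 8: 'd' -> replacement #2
Total replacements: 2

2


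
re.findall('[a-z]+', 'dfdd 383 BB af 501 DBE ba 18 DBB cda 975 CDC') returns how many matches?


Pattern '[a-z]+' finds one or more lowercase letters.
Text: 'dfdd 383 BB af 501 DBE ba 18 DBB cda 975 CDC'
Scanning for matches:
  Match 1: 'dfdd'
  Match 2: 'af'
  Match 3: 'ba'
  Match 4: 'cda'
Total matches: 4

4


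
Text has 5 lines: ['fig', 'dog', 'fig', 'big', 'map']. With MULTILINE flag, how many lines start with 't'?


With MULTILINE flag, ^ matches the start of each line.
Lines: ['fig', 'dog', 'fig', 'big', 'map']
Checking which lines start with 't':
  Line 1: 'fig' -> no
  Line 2: 'dog' -> no
  Line 3: 'fig' -> no
  Line 4: 'big' -> no
  Line 5: 'map' -> no
Matching lines: []
Count: 0

0


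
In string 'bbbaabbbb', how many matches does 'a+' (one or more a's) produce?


Pattern 'a+' matches one or more consecutive a's.
String: 'bbbaabbbb'
Scanning for runs of a:
  Match 1: 'aa' (length 2)
Total matches: 1

1


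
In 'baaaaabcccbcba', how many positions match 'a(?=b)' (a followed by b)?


Lookahead 'a(?=b)' matches 'a' only when followed by 'b'.
String: 'baaaaabcccbcba'
Checking each position where char is 'a':
  pos 1: 'a' -> no (next='a')
  pos 2: 'a' -> no (next='a')
  pos 3: 'a' -> no (next='a')
  pos 4: 'a' -> no (next='a')
  pos 5: 'a' -> MATCH (next='b')
Matching positions: [5]
Count: 1

1


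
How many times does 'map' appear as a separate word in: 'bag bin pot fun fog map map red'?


Scanning each word for exact match 'map':
  Word 1: 'bag' -> no
  Word 2: 'bin' -> no
  Word 3: 'pot' -> no
  Word 4: 'fun' -> no
  Word 5: 'fog' -> no
  Word 6: 'map' -> MATCH
  Word 7: 'map' -> MATCH
  Word 8: 'red' -> no
Total matches: 2

2


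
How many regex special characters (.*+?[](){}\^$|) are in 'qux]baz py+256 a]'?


Regex special characters are: . * + ? [ ] ( ) { } \ ^ $ |
Scanning 'qux]baz py+256 a]':
  pos 3: ']' -> SPECIAL
  pos 10: '+' -> SPECIAL
  pos 16: ']' -> SPECIAL
Special chars found: [']', '+', ']']
Total: 3

3


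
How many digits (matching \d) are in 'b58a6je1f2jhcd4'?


\d matches any digit 0-9.
Scanning 'b58a6je1f2jhcd4':
  pos 1: '5' -> DIGIT
  pos 2: '8' -> DIGIT
  pos 4: '6' -> DIGIT
  pos 7: '1' -> DIGIT
  pos 9: '2' -> DIGIT
  pos 14: '4' -> DIGIT
Digits found: ['5', '8', '6', '1', '2', '4']
Total: 6

6


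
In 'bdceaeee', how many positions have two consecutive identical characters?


Looking for consecutive identical characters in 'bdceaeee':
  pos 0-1: 'b' vs 'd' -> different
  pos 1-2: 'd' vs 'c' -> different
  pos 2-3: 'c' vs 'e' -> different
  pos 3-4: 'e' vs 'a' -> different
  pos 4-5: 'a' vs 'e' -> different
  pos 5-6: 'e' vs 'e' -> MATCH ('ee')
  pos 6-7: 'e' vs 'e' -> MATCH ('ee')
Consecutive identical pairs: ['ee', 'ee']
Count: 2

2


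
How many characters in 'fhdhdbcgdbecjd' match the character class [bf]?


Character class [bf] matches any of: {b, f}
Scanning string 'fhdhdbcgdbecjd' character by character:
  pos 0: 'f' -> MATCH
  pos 1: 'h' -> no
  pos 2: 'd' -> no
  pos 3: 'h' -> no
  pos 4: 'd' -> no
  pos 5: 'b' -> MATCH
  pos 6: 'c' -> no
  pos 7: 'g' -> no
  pos 8: 'd' -> no
  pos 9: 'b' -> MATCH
  pos 10: 'e' -> no
  pos 11: 'c' -> no
  pos 12: 'j' -> no
  pos 13: 'd' -> no
Total matches: 3

3


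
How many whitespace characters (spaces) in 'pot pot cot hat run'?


\s matches whitespace characters (spaces, tabs, etc.).
Text: 'pot pot cot hat run'
This text has 5 words separated by spaces.
Number of spaces = number of words - 1 = 5 - 1 = 4

4


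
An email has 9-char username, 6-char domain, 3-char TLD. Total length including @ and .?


An email address has format: username@domain.tld
Username length: 9
'@' character: 1
Domain length: 6
'.' character: 1
TLD length: 3
Total = 9 + 1 + 6 + 1 + 3 = 20

20


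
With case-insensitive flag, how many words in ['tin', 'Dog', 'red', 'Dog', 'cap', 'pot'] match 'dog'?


Case-insensitive matching: compare each word's lowercase form to 'dog'.
  'tin' -> lower='tin' -> no
  'Dog' -> lower='dog' -> MATCH
  'red' -> lower='red' -> no
  'Dog' -> lower='dog' -> MATCH
  'cap' -> lower='cap' -> no
  'pot' -> lower='pot' -> no
Matches: ['Dog', 'Dog']
Count: 2

2


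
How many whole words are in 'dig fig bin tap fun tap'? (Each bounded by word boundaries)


Word boundaries (\b) mark the start/end of each word.
Text: 'dig fig bin tap fun tap'
Splitting by whitespace:
  Word 1: 'dig'
  Word 2: 'fig'
  Word 3: 'bin'
  Word 4: 'tap'
  Word 5: 'fun'
  Word 6: 'tap'
Total whole words: 6

6


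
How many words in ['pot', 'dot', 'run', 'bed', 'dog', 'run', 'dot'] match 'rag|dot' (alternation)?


Alternation 'rag|dot' matches either 'rag' or 'dot'.
Checking each word:
  'pot' -> no
  'dot' -> MATCH
  'run' -> no
  'bed' -> no
  'dog' -> no
  'run' -> no
  'dot' -> MATCH
Matches: ['dot', 'dot']
Count: 2

2
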